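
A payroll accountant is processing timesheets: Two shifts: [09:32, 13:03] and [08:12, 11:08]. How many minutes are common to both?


Interval A: [572, 783] minutes from midnight
Interval B: [492, 668] minutes from midnight
Overlap start = max(572, 492) = 572
Overlap end = min(783, 668) = 668
Overlap = 668 - 572 = 96 minutes

96


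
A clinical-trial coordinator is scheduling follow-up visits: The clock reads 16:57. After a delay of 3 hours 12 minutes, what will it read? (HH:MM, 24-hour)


Start time: 16:57
Adding: 3 hours 12 minutes
Minutes: 57 + 12 = 69
Minute overflow: 69 >= 60, so carry 1 hour, minutes = 9
Hours: 16 + 3 + 1 = 20
Result: 20:09

20:09


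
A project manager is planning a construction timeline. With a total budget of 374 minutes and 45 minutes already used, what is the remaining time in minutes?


Total budget: 374 minutes
Time used: 45 minutes
Remaining: 374 - 45 = 329 minutes
Percent used: 12.0%
Percent remaining: 88.0%

329


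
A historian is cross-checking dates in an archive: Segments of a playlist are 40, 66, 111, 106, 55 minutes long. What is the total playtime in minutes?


Durations: 40, 66, 111, 106, 55
Running sum: 40
+ 66 = 106
+ 111 = 217
+ 106 = 323
+ 55 = 378
Total duration: 378 minutes
That is 6 hours and 18 minutes

378


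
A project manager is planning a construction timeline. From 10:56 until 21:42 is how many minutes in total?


Start time: 10:56 = 656 minutes from midnight
End time: 21:42 = 1302 minutes from midnight
Difference: 1302 - 656 = 646 minutes
That is 10 hours and 46 minutes

646


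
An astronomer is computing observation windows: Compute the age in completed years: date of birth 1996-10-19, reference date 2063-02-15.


Birth: 1996-10-19
Reference: 2063-02-15
Year difference: 2063 - 1996 = 67
Has birthday (10-19) occurred by 02-15? No
Birthday not yet reached this year -> subtract 1
Age in full years: 66

66


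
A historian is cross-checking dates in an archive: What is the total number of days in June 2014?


Month: June
Year: 2014
June is a 30-day month
Total: 30 days

30


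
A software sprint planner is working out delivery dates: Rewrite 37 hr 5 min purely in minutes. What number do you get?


Hours: 37
Extra minutes: 5
Minutes per hour: 60
Hours to minutes: 37 x 60 = 2220
Total: 2220 + 5 = 2225

2225


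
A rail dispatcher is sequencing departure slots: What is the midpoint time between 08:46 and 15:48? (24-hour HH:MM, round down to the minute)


Start time: 08:46 = 526 minutes from midnight
End time: 15:48 = 948 minutes from midnight
Sum: 526 + 948 = 1474
Midpoint: 1474 / 2 = 737 minutes
Convert: 737 / 60 = 12 hours, 17 minutes
Result: 12:17

12:17


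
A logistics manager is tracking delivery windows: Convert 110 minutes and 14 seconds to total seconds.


Minutes: 110
Extra seconds: 14
Seconds per minute: 60
Minutes to seconds: 110 x 60 = 6600
Total: 6600 + 14 = 6614

6614


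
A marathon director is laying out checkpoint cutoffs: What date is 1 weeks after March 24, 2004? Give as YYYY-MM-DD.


Start: 2004-03-24
Weeks to add: 1
Convert to days: 1 x 7 = 7 days
Add 7 days to 2004-03-24
Result: 2004-03-31

2004-03-31


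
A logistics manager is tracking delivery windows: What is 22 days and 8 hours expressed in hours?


Days: 22
Extra hours: 8
Hours per day: 24
Days to hours: 22 x 24 = 528
Total: 528 + 8 = 536

536


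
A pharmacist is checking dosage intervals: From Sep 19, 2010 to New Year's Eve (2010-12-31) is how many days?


Start: September 19, 2010
End: December 31, 2010
Days left in September: 11
October: 31
November: 30
December: 31
Sum of remaining months: 92
Total: 11 + 92 = 103

103


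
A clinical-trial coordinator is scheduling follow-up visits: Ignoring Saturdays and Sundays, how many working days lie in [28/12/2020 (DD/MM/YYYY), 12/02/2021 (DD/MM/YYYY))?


Start: 2020-12-28 (Monday)
End (exclusive): 2021-02-12 (Friday)
Total calendar days: 46
Full weeks: 46 // 7 = 6 -> 30 weekdays
Remaining 4 days starting on Monday:
  Mon(w), Tue(w), Wed(w), Thu(w) -> 4 weekdays
Total business days: 30 + 4 = 34

34


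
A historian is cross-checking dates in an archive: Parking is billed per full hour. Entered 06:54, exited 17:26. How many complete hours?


Start: 06:54
End: 17:26
Hour difference: 17 - 6 = 11 hours
Minute difference: 26 - 54 = -28 minutes
Total minutes: 632
Complete hours: 632 / 60 = 10 (remainder 32)

10


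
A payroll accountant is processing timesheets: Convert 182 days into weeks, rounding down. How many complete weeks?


Total days: 182
Days per week: 7
Division: 182 / 7 = 26 remainder 0
Complete weeks: 26
Remaining days: 0

26


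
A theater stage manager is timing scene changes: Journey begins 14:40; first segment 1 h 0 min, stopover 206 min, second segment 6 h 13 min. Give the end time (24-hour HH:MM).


Depart: 14:40
Leg 1: +60 min -> 15:40
Layover: +206 min -> 19:06
Leg 2: +373 min -> 01:19
Total travel: 639 minutes = 10h 39m
Arrival: 01:19

01:19


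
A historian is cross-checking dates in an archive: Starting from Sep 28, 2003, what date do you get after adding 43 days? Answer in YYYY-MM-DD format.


Start: 2003-09-28
Adding 43 days
Days remaining in September: 2
After September: 41 days still to add
October 2003: 31 days, 10 remaining
November 2003 has 30 days, need 10
Result: 2003-11-10

2003-11-10


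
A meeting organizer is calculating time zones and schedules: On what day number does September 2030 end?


Month: September
Year: 2030
September is a 30-day month
Total: 30 days

30


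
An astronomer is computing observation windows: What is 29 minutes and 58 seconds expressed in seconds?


Minutes: 29
Extra seconds: 58
Seconds per minute: 60
Minutes to seconds: 29 x 60 = 1740
Total: 1740 + 58 = 1798

1798


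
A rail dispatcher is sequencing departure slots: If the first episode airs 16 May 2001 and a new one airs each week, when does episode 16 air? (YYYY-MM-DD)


First occurrence: 2001-05-16 (occurrence 1)
Each occurrence is 7 days after the previous.
Occurrence 16 is 15 weeks after the first.
15 weeks = 105 days
2001-05-16 + 105 days = 2001-08-29

2001-08-29


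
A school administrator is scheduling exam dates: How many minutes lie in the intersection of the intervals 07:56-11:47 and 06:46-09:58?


Interval A: [476, 707] minutes from midnight
Interval B: [406, 598] minutes from midnight
Overlap start = max(476, 406) = 476
Overlap end = min(707, 598) = 598
Overlap = 598 - 476 = 122 minutes

122


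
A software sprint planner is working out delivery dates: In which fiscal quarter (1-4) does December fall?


Month: December (month 12)
Q1: January-March (months 1-3)
Q2: April-June (months 4-6)
Q3: July-September (months 7-9)
Q4: October-December (months 10-12)
Month 12 falls in Q4

4


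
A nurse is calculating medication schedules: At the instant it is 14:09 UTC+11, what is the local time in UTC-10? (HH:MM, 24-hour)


Local time: 14:09 at UTC+11 (offset 11h)
Target zone: UTC-10 (offset -10h)
Difference: -10 - (11) = -21 hours
Calculation: 14 + (-21) = -7
Wraparound: (-7) mod 24 = 17
Result: 17:09

17:09


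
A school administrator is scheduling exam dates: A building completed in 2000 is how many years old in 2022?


Birth year: 2000
Current year: 2022
Age = current year - birth year
Age = 2022 - 2000 = 22

22


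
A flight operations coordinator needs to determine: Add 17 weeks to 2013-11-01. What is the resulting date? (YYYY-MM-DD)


Start: 2013-11-01
Weeks to add: 17
Convert to days: 17 x 7 = 119 days
Add 119 days to 2013-11-01
Result: 2014-02-28

2014-02-28


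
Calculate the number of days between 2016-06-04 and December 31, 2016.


Start: June 04, 2016
End: December 31, 2016
Days left in June: 26
July: 31
August: 31
September: 30
October: 31
... plus remaining months
Sum of remaining months: 184
Total: 26 + 184 = 210

210


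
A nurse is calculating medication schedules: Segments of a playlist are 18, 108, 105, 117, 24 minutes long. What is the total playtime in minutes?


Durations: 18, 108, 105, 117, 24
Running sum: 18
+ 108 = 126
+ 105 = 231
+ 117 = 348
+ 24 = 372
Total duration: 372 minutes
That is 6 hours and 12 minutes

372


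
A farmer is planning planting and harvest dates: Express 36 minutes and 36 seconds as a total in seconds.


Minutes: 36
Seconds: 36
Convert minutes to seconds: 36 x 60 = 2160
Add remaining seconds: 2160 + 36 = 2196

2196


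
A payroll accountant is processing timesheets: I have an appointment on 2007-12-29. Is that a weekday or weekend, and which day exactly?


Date: 2007-12-29
January 1, 2007 is a Monday
Day of year: 363
Offset from Jan 1: 362 days
362 mod 7 = 5
Result: Saturday

Saturday


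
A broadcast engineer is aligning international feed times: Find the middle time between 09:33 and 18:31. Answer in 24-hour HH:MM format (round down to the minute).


Start time: 09:33 = 573 minutes from midnight
End time: 18:31 = 1111 minutes from midnight
Sum: 573 + 1111 = 1684
Midpoint: 1684 / 2 = 842 minutes
Convert: 842 / 60 = 14 hours, 2 minutes
Result: 14:02

14:02


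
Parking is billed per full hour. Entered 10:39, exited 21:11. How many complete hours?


Start: 10:39
End: 21:11
Hour difference: 21 - 10 = 11 hours
Minute difference: 11 - 39 = -28 minutes
Total minutes: 632
Complete hours: 632 / 60 = 10 (remainder 32)

10


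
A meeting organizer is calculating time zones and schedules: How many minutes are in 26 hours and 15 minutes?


Hours: 26
Extra minutes: 15
Minutes per hour: 60
Hours to minutes: 26 x 60 = 1560
Total: 1560 + 15 = 1575

1575


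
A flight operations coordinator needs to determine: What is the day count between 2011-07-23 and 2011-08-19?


Start date: 2011-07-23
End date: 2011-08-19
Jul 2011: +9 days
Aug 2011: +18 days
Total: 27 days

27


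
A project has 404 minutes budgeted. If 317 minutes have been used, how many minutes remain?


Total budget: 404 minutes
Time used: 317 minutes
Remaining: 404 - 317 = 87 minutes
Percent used: 78.5%
Percent remaining: 21.5%

87


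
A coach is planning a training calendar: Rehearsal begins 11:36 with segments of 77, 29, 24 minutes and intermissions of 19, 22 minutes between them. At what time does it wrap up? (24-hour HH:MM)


Start: 11:36 = 696 min from midnight
  after task 1 (77 min): 12:53
  after break (19 min): 13:12
  after task 2 (29 min): 13:41
  after break (22 min): 14:03
  after task 3 (24 min): 14:27
Total elapsed: 171 minutes
End time: 14:27

14:27


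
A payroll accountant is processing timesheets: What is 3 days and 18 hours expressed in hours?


Days: 3
Extra hours: 18
Hours per day: 24
Days to hours: 3 x 24 = 72
Total: 72 + 18 = 90

90


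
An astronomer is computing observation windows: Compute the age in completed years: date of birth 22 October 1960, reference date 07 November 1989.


Birth: 1960-10-22
Reference: 1989-11-07
Year difference: 1989 - 1960 = 29
Has birthday (10-22) occurred by 11-07? Yes
Age in full years: 29

29


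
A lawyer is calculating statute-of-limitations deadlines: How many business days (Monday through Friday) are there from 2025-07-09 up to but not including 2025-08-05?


Start: 2025-07-09 (Wednesday)
End (exclusive): 2025-08-05 (Tuesday)
Total calendar days: 27
Full weeks: 27 // 7 = 3 -> 15 weekdays
Remaining 6 days starting on Wednesday:
  Wed(w), Thu(w), Fri(w), Sat(-), Sun(-), Mon(w) -> 4 weekdays
Total business days: 15 + 4 = 19

19


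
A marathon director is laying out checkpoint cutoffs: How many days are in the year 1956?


Year: 1956
Check leap year rules:
Divisible by 4? Yes
Divisible by 100? No
1956 is a leap year
Days: 366

366


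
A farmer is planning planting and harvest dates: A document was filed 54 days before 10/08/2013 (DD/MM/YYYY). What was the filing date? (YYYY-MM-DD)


Start: 2013-08-10
Subtracting 54 days
Days already passed in August: 10
After going back through August: 44 more days to subtract
July 2013: 31 days, 13 remaining
June 2013 has 30 days, need 13
Result: 2013-06-17

2013-06-17


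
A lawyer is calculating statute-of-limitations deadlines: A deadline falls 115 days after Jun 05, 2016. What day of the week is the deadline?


Start: 2016-06-05 (Sunday)
Step 1 - find target date: add 115 days
  2016-06-05 + 115 days = 2016-09-28
Step 2 - day of week:
  115 mod 7 = 3
  Sunday + 3 days -> Wednesday
Result: Wednesday (2016-09-28)

Wednesday


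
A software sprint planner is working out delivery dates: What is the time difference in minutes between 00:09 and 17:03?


Start time: 00:09 = 9 minutes from midnight
End time: 17:03 = 1023 minutes from midnight
Difference: 1023 - 9 = 1014 minutes
That is 16 hours and 54 minutes

1014


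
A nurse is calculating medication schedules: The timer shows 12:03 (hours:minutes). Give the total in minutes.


Hours: 12
Minutes: 3
Convert hours to minutes: 12 x 60 = 720
Add remaining minutes: 720 + 3 = 723

723


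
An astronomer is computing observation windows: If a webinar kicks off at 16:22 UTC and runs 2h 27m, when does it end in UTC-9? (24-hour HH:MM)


Start: 16:22 in UTC
Step 1 - add duration:
  minutes: 22 + 27 = 49
  hours: 16 + 2 + 0 = 18
  end in UTC: 18:49
Step 2 - convert UTC -> UTC-9:
  offset difference: -9 - (0) = -9 hours
  18 + (-9) = 9 -> mod 24 = 9
Result: 09:49 in UTC-9

09:49


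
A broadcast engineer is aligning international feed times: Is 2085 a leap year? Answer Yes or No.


Year: 2085
Divisible by 4? 2085 / 4 = 521.25 -> No
Not divisible by 4, so NOT a leap year

No


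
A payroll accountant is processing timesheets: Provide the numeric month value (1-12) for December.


Calendar month order:
11. November
12. December <--
December is month number 12

12


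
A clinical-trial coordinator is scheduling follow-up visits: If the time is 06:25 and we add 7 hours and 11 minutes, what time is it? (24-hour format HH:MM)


Start time: 06:25
Adding: 7 hours 11 minutes
Minutes: 25 + 11 = 36
Hours: 6 + 7 + 0 = 13
Result: 13:36

13:36


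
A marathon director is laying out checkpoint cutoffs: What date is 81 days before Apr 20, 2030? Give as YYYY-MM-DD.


Start: 2030-04-20
Subtracting 81 days
Days already passed in April: 20
After going back through April: 61 more days to subtract
March 2030: 31 days, 30 remaining
February 2030: 28 days, 2 remaining
January 2030 has 31 days, need 2
Result: 2030-01-29

2030-01-29


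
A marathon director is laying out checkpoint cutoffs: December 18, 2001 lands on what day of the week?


Date: 2001-12-18
January 1, 2001 is a Monday
Day of year: 352
Offset from Jan 1: 351 days
351 mod 7 = 1
Result: Tuesday

Tuesday


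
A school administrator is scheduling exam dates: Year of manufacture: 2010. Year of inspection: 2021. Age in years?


Birth year: 2010
Current year: 2021
Age = current year - birth year
Age = 2021 - 2010 = 11

11


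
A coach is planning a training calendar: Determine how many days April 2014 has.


Month: April
Year: 2014
April is a 30-day month
Total: 30 days

30


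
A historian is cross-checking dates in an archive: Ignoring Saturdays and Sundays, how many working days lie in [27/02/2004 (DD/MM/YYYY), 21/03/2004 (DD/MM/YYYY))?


Start: 2004-02-27 (Friday)
End (exclusive): 2004-03-21 (Sunday)
Total calendar days: 23
Full weeks: 23 // 7 = 3 -> 15 weekdays
Remaining 2 days starting on Friday:
  Fri(w), Sat(-) -> 1 weekdays
Total business days: 15 + 1 = 16

16


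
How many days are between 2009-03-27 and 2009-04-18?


Start date: 2009-03-27
End date: 2009-04-18
Mar 2009: +5 days
Apr 2009: +17 days
Total: 22 days

22


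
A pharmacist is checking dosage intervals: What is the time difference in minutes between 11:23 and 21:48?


Start time: 11:23 = 683 minutes from midnight
End time: 21:48 = 1308 minutes from midnight
Difference: 1308 - 683 = 625 minutes
That is 10 hours and 25 minutes

625


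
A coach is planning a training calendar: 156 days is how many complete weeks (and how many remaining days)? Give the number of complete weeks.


Total days: 156
Days per week: 7
Division: 156 / 7 = 22 remainder 2
Complete weeks: 22
Remaining days: 2

22


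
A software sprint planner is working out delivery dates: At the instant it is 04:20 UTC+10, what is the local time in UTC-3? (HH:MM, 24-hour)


Local time: 04:20 at UTC+10 (offset 10h)
Target zone: UTC-3 (offset -3h)
Difference: -3 - (10) = -13 hours
Calculation: 4 + (-13) = -9
Wraparound: (-9) mod 24 = 15
Result: 15:20

15:20


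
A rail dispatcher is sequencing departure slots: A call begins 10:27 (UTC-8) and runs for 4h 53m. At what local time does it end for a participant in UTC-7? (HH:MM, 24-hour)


Start: 10:27 in UTC-8
Step 1 - add duration:
  minutes: 27 + 53 = 80 (carry 1h)
  hours: 10 + 4 + 1 = 15
  end in UTC-8: 15:20
Step 2 - convert UTC-8 -> UTC-7:
  offset difference: -7 - (-8) = 1 hours
  15 + (1) = 16 -> mod 24 = 16
Result: 16:20 in UTC-7

16:20


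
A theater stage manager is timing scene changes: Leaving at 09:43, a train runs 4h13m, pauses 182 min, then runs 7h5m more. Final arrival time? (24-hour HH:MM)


Depart: 09:43
Leg 1: +253 min -> 13:56
Layover: +182 min -> 16:58
Leg 2: +425 min -> 00:03
Total travel: 860 minutes = 14h 20m
Arrival: 00:03

00:03


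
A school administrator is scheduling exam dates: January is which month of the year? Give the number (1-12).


Calendar month order:
1. January <--
2. February
January is month number 1

1


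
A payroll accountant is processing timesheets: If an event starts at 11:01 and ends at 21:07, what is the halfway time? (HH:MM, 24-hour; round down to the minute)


Start time: 11:01 = 661 minutes from midnight
End time: 21:07 = 1267 minutes from midnight
Sum: 661 + 1267 = 1928
Midpoint: 1928 / 2 = 964 minutes
Convert: 964 / 60 = 16 hours, 4 minutes
Result: 16:04

16:04


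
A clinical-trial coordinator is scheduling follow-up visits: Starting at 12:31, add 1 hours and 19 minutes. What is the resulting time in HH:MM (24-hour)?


Start time: 12:31
Adding: 1 hours 19 minutes
Minutes: 31 + 19 = 50
Hours: 12 + 1 + 0 = 13
Result: 13:50

13:50


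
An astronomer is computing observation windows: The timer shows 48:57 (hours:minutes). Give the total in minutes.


Hours: 48
Minutes: 57
Convert hours to minutes: 48 x 60 = 2880
Add remaining minutes: 2880 + 57 = 2937

2937


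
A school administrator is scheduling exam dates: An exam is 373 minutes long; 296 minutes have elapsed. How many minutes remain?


Total budget: 373 minutes
Time used: 296 minutes
Remaining: 373 - 296 = 77 minutes
Percent used: 79.4%
Percent remaining: 20.6%

77


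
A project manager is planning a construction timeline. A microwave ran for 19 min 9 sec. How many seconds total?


Minutes: 19
Extra seconds: 9
Seconds per minute: 60
Minutes to seconds: 19 x 60 = 1140
Total: 1140 + 9 = 1149

1149


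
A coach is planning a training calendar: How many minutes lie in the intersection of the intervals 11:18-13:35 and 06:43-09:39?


Interval A: [678, 815] minutes from midnight
Interval B: [403, 579] minutes from midnight
Overlap start = max(678, 403) = 678
Overlap end = min(815, 579) = 579
End <= start, so the intervals do not overlap: 0 minutes

0


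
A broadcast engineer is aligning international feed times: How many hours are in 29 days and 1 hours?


Days: 29
Extra hours: 1
Hours per day: 24
Days to hours: 29 x 24 = 696
Total: 696 + 1 = 697

697


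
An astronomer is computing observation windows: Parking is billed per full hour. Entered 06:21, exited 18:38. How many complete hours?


Start: 06:21
End: 18:38
Hour difference: 18 - 6 = 12 hours
Minute difference: 38 - 21 = 17 minutes
Total minutes: 737
Complete hours: 737 / 60 = 12 (remainder 17)

12


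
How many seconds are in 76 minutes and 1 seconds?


Minutes: 76
Seconds: 1
Convert minutes to seconds: 76 x 60 = 4560
Add remaining seconds: 4560 + 1 = 4561

4561


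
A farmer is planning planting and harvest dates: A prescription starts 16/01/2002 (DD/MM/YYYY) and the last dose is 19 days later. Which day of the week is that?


Start: 2002-01-16 (Wednesday)
Step 1 - find target date: add 19 days
  2002-01-16 + 19 days = 2002-02-04
Step 2 - day of week:
  19 mod 7 = 5
  Wednesday + 5 days -> Monday
Result: Monday (2002-02-04)

Monday


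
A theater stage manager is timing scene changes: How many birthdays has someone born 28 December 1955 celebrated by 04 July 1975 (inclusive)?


Birth: 1955-12-28
Reference: 1975-07-04
Year difference: 1975 - 1955 = 20
Has birthday (12-28) occurred by 07-04? No
Birthday not yet reached this year -> subtract 1
Age in full years: 19

19


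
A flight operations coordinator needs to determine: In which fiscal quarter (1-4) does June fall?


Month: June (month 6)
Q1: January-March (months 1-3)
Q2: April-June (months 4-6)
Q3: July-September (months 7-9)
Q4: October-December (months 10-12)
Month 6 falls in Q2

2


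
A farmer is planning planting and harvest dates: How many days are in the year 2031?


Year: 2031
Check leap year rules:
Divisible by 4? No
2031 is not a leap year
Days: 365

365


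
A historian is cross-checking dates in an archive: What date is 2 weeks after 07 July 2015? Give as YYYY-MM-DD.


Start: 2015-07-07
Weeks to add: 2
Convert to days: 2 x 7 = 14 days
Add 14 days to 2015-07-07
Result: 2015-07-21

2015-07-21


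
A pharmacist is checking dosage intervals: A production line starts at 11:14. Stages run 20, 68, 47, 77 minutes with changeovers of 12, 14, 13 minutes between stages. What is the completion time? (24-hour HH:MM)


Start: 11:14 = 674 min from midnight
  after task 1 (20 min): 11:34
  after break (12 min): 11:46
  after task 2 (68 min): 12:54
  after break (14 min): 13:08
  after task 3 (47 min): 13:55
  after break (13 min): 14:08
  after task 4 (77 min): 15:25
Total elapsed: 251 minutes
End time: 15:25

15:25


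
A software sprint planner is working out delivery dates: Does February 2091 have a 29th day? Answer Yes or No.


Year: 2091
Divisible by 4? 2091 / 4 = 522.75 -> No
Not divisible by 4, so NOT a leap year

No


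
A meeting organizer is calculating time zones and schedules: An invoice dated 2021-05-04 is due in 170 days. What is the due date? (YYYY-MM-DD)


Start: 2021-05-04
Adding 170 days
Days remaining in May: 27
After May: 143 days still to add
June 2021: 30 days, 113 remaining
July 2021: 31 days, 82 remaining
August 2021: 31 days, 51 remaining
September 2021: 30 days, 21 remaining
Result: 2021-10-21

2021-10-21


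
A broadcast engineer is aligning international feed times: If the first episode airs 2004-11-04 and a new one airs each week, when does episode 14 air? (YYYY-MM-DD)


First occurrence: 2004-11-04 (occurrence 1)
Each occurrence is 7 days after the previous.
Occurrence 14 is 13 weeks after the first.
13 weeks = 91 days
2004-11-04 + 91 days = 2005-02-03

2005-02-03


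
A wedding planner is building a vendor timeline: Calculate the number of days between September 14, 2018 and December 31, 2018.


Start: September 14, 2018
End: December 31, 2018
Days left in September: 16
October: 31
November: 30
December: 31
Sum of remaining months: 92
Total: 16 + 92 = 108

108


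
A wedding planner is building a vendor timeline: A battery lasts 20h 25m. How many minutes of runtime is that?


Hours: 20
Extra minutes: 25
Minutes per hour: 60
Hours to minutes: 20 x 60 = 1200
Total: 1200 + 25 = 1225

1225


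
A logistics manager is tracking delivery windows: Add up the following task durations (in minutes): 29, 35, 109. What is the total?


Durations: 29, 35, 109
Running sum: 29
+ 35 = 64
+ 109 = 173
Total duration: 173 minutes
That is 2 hours and 53 minutes

173


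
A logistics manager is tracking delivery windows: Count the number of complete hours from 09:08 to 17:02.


Start: 09:08
End: 17:02
Hour difference: 17 - 9 = 8 hours
Minute difference: 2 - 8 = -6 minutes
Total minutes: 474
Complete hours: 474 / 60 = 7 (remainder 54)

7


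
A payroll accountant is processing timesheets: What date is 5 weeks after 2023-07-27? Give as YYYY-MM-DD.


Start: 2023-07-27
Weeks to add: 5
Convert to days: 5 x 7 = 35 days
Add 35 days to 2023-07-27
Result: 2023-08-31

2023-08-31


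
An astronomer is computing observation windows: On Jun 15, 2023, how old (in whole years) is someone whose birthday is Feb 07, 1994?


Birth: 1994-02-07
Reference: 2023-06-15
Year difference: 2023 - 1994 = 29
Has birthday (02-07) occurred by 06-15? Yes
Age in full years: 29

29


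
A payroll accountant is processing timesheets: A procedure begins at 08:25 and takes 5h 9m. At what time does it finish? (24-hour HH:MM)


Start time: 08:25
Adding: 5 hours 9 minutes
Minutes: 25 + 9 = 34
Hours: 8 + 5 + 0 = 13
Result: 13:34

13:34


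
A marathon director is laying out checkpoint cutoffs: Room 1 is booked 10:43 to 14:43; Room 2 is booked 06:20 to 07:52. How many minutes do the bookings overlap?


Interval A: [643, 883] minutes from midnight
Interval B: [380, 472] minutes from midnight
Overlap start = max(643, 380) = 643
Overlap end = min(883, 472) = 472
End <= start, so the intervals do not overlap: 0 minutes

0


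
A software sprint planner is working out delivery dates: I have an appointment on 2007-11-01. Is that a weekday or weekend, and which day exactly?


Date: 2007-11-01
January 1, 2007 is a Monday
Day of year: 305
Offset from Jan 1: 304 days
304 mod 7 = 3
Result: Thursday

Thursday


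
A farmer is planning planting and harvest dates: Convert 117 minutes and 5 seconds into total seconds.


Minutes: 117
Seconds: 5
Convert minutes to seconds: 117 x 60 = 7020
Add remaining seconds: 7020 + 5 = 7025

7025


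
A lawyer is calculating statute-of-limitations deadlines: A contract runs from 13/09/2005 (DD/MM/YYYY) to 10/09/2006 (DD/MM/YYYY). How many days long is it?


Start date: 2005-09-13
End date: 2006-09-10
Sep 2005: +18 days
Oct 2005: +31 days
Nov 2005: +30 days
... (10 more months)
Total: 362 days

362


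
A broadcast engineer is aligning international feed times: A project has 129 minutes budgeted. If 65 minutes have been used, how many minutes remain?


Total budget: 129 minutes
Time used: 65 minutes
Remaining: 129 - 65 = 64 minutes
Percent used: 50.4%
Percent remaining: 49.6%

64


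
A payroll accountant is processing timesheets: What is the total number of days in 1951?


Year: 1951
Check leap year rules:
Divisible by 4? No
1951 is not a leap year
Days: 365

365


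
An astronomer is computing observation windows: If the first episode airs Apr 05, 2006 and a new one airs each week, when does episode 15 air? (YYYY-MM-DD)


First occurrence: 2006-04-05 (occurrence 1)
Each occurrence is 7 days after the previous.
Occurrence 15 is 14 weeks after the first.
14 weeks = 98 days
2006-04-05 + 98 days = 2006-07-12

2006-07-12


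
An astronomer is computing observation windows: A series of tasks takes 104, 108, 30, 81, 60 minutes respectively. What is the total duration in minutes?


Durations: 104, 108, 30, 81, 60
Running sum: 104
+ 108 = 212
+ 30 = 242
+ 81 = 323
+ 60 = 383
Total duration: 383 minutes
That is 6 hours and 23 minutes

383


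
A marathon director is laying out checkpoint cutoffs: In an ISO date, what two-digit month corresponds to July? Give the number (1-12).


Calendar month order:
6. June
7. July <--
8. August
July is month number 7

7


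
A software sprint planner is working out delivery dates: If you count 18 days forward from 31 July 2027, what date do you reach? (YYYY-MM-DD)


Start: 2027-07-31
Adding 18 days
Days remaining in July: 0
After July: 18 days still to add
August 2027 has 31 days, need 18
Result: 2027-08-18

2027-08-18


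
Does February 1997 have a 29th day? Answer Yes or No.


Year: 1997
Divisible by 4? 1997 / 4 = 499.25 -> No
Not divisible by 4, so NOT a leap year

No


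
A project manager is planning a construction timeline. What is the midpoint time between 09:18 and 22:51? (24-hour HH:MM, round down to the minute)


Start time: 09:18 = 558 minutes from midnight
End time: 22:51 = 1371 minutes from midnight
Sum: 558 + 1371 = 1929
Midpoint: 1929 / 2 = 964 minutes
Convert: 964 / 60 = 16 hours, 4 minutes
Result: 16:04

16:04


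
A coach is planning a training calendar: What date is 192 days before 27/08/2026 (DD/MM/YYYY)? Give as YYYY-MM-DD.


Start: 2026-08-27
Subtracting 192 days
Days already passed in August: 27
After going back through August: 165 more days to subtract
July 2026: 31 days, 134 remaining
June 2026: 30 days, 104 remaining
May 2026: 31 days, 73 remaining
April 2026: 30 days, 43 remaining
Result: 2026-02-16

2026-02-16


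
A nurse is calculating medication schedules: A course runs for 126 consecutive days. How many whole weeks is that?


Total days: 126
Days per week: 7
Division: 126 / 7 = 18 remainder 0
Complete weeks: 18
Remaining days: 0

18


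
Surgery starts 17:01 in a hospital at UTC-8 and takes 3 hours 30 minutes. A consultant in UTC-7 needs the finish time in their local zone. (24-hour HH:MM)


Start: 17:01 in UTC-8
Step 1 - add duration:
  minutes: 1 + 30 = 31
  hours: 17 + 3 + 0 = 20
  end in UTC-8: 20:31
Step 2 - convert UTC-8 -> UTC-7:
  offset difference: -7 - (-8) = 1 hours
  20 + (1) = 21 -> mod 24 = 21
Result: 21:31 in UTC-7

21:31


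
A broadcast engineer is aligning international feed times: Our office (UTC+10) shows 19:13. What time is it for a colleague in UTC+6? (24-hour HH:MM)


Local time: 19:13 at UTC+10 (offset 10h)
Target zone: UTC+6 (offset 6h)
Difference: 6 - (10) = -4 hours
Calculation: 19 + (-4) = 15
Result: 15:13

15:13


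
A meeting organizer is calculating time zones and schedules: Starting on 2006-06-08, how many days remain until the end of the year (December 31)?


Start: June 08, 2006
End: December 31, 2006
Days left in June: 22
July: 31
August: 31
September: 30
October: 31
... plus remaining months
Sum of remaining months: 184
Total: 22 + 184 = 206

206


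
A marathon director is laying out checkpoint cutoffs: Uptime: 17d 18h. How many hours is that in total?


Days: 17
Extra hours: 18
Hours per day: 24
Days to hours: 17 x 24 = 408
Total: 408 + 18 = 426

426


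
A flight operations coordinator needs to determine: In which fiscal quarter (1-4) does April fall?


Month: April (month 4)
Q1: January-March (months 1-3)
Q2: April-June (months 4-6)
Q3: July-September (months 7-9)
Q4: October-December (months 10-12)
Month 4 falls in Q2

2


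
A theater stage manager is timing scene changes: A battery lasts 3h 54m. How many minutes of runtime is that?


Hours: 3
Extra minutes: 54
Minutes per hour: 60
Hours to minutes: 3 x 60 = 180
Total: 180 + 54 = 234

234


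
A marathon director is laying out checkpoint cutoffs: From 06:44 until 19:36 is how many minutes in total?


Start time: 06:44 = 404 minutes from midnight
End time: 19:36 = 1176 minutes from midnight
Difference: 1176 - 404 = 772 minutes
That is 12 hours and 52 minutes

772


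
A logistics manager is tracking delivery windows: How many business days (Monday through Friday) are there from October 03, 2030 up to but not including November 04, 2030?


Start: 2030-10-03 (Thursday)
End (exclusive): 2030-11-04 (Monday)
Total calendar days: 32
Full weeks: 32 // 7 = 4 -> 20 weekdays
Remaining 4 days starting on Thursday:
  Thu(w), Fri(w), Sat(-), Sun(-) -> 2 weekdays
Total business days: 20 + 2 = 22

22


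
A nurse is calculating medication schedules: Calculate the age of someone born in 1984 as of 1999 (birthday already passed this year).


Birth year: 1984
Current year: 1999
Age = current year - birth year
Age = 1999 - 1984 = 15

15


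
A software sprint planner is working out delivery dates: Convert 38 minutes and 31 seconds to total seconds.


Minutes: 38
Extra seconds: 31
Seconds per minute: 60
Minutes to seconds: 38 x 60 = 2280
Total: 2280 + 31 = 2311

2311


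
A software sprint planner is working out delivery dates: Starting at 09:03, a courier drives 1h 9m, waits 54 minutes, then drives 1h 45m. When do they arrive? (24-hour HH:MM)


Depart: 09:03
Leg 1: +69 min -> 10:12
Layover: +54 min -> 11:06
Leg 2: +105 min -> 12:51
Total travel: 228 minutes = 3h 48m
Arrival: 12:51

12:51


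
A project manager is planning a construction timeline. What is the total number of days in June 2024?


Month: June
Year: 2024
June is a 30-day month
Total: 30 days

30


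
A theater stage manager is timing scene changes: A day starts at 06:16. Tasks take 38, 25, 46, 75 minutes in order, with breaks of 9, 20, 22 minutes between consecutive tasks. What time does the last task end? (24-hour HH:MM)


Start: 06:16 = 376 min from midnight
  after task 1 (38 min): 06:54
  after break (9 min): 07:03
  after task 2 (25 min): 07:28
  after break (20 min): 07:48
  after task 3 (46 min): 08:34
  after break (22 min): 08:56
  after task 4 (75 min): 10:11
Total elapsed: 235 minutes
End time: 10:11

10:11


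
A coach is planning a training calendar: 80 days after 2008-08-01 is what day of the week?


Start: 2008-08-01 (Friday)
Step 1 - find target date: add 80 days
  2008-08-01 + 80 days = 2008-10-20
Step 2 - day of week:
  80 mod 7 = 3
  Friday + 3 days -> Monday
Result: Monday (2008-10-20)

Monday


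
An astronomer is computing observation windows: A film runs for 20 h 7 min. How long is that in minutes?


Hours: 20
Minutes: 7
Convert hours to minutes: 20 x 60 = 1200
Add remaining minutes: 1200 + 7 = 1207

1207


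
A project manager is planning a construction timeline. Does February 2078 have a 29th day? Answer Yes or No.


Year: 2078
Divisible by 4? 2078 / 4 = 519.5 -> No
Not divisible by 4, so NOT a leap year

No


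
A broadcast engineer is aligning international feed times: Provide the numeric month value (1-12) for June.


Calendar month order:
5. May
6. June <--
7. July
June is month number 6

6


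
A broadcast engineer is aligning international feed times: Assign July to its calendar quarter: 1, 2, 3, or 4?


Month: July (month 7)
Q1: January-March (months 1-3)
Q2: April-June (months 4-6)
Q3: July-September (months 7-9)
Q4: October-December (months 10-12)
Month 7 falls in Q3

3


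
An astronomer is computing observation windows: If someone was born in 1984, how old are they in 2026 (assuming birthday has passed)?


Birth year: 1984
Current year: 2026
Age = current year - birth year
Age = 2026 - 1984 = 42

42


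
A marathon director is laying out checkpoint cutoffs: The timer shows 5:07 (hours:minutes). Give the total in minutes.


Hours: 5
Minutes: 7
Convert hours to minutes: 5 x 60 = 300
Add remaining minutes: 300 + 7 = 307

307


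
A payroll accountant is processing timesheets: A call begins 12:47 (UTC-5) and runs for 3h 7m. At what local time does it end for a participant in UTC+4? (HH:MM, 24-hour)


Start: 12:47 in UTC-5
Step 1 - add duration:
  minutes: 47 + 7 = 54
  hours: 12 + 3 + 0 = 15
  end in UTC-5: 15:54
Step 2 - convert UTC-5 -> UTC+4:
  offset difference: 4 - (-5) = 9 hours
  15 + (9) = 24 -> mod 24 = 0
Result: 00:54 in UTC+4

00:54


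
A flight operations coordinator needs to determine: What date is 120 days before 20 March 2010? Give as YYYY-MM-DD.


Start: 2010-03-20
Subtracting 120 days
Days already passed in March: 20
After going back through March: 100 more days to subtract
February 2010: 28 days, 72 remaining
January 2010: 31 days, 41 remaining
December 2009: 31 days, 10 remaining
November 2009 has 30 days, need 10
Result: 2009-11-20

2009-11-20


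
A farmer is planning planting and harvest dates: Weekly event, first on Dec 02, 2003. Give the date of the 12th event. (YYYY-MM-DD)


First occurrence: 2003-12-02 (occurrence 1)
Each occurrence is 7 days after the previous.
Occurrence 12 is 11 weeks after the first.
11 weeks = 77 days
2003-12-02 + 77 days = 2004-02-17

2004-02-17


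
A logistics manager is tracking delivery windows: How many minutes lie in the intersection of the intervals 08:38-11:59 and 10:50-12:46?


Interval A: [518, 719] minutes from midnight
Interval B: [650, 766] minutes from midnight
Overlap start = max(518, 650) = 650
Overlap end = min(719, 766) = 719
Overlap = 719 - 650 = 69 minutes

69


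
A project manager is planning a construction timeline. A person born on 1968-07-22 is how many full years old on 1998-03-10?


Birth: 1968-07-22
Reference: 1998-03-10
Year difference: 1998 - 1968 = 30
Has birthday (07-22) occurred by 03-10? No
Birthday not yet reached this year -> subtract 1
Age in full years: 29

29


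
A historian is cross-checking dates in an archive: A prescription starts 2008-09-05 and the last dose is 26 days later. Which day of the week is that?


Start: 2008-09-05 (Friday)
Step 1 - find target date: add 26 days
  2008-09-05 + 26 days = 2008-10-01
Step 2 - day of week:
  26 mod 7 = 5
  Friday + 5 days -> Wednesday
Result: Wednesday (2008-10-01)

Wednesday


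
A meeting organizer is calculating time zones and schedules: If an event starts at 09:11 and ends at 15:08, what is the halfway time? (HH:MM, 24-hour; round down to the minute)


Start time: 09:11 = 551 minutes from midnight
End time: 15:08 = 908 minutes from midnight
Sum: 551 + 908 = 1459
Midpoint: 1459 / 2 = 729 minutes
Convert: 729 / 60 = 12 hours, 9 minutes
Result: 12:09

12:09


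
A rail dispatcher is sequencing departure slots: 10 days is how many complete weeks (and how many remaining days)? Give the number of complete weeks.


Total days: 10
Days per week: 7
Division: 10 / 7 = 1 remainder 3
Complete weeks: 1
Remaining days: 3

1


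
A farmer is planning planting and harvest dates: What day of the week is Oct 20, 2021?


Date: 2021-10-20
January 1, 2021 is a Friday
Day of year: 293
Offset from Jan 1: 292 days
292 mod 7 = 5
Result: Wednesday

Wednesday


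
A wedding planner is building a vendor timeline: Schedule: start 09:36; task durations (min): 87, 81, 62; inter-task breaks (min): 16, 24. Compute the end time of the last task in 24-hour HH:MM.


Start: 09:36 = 576 min from midnight
  after task 1 (87 min): 11:03
  after break (16 min): 11:19
  after task 2 (81 min): 12:40
  after break (24 min): 13:04
  after task 3 (62 min): 14:06
Total elapsed: 270 minutes
End time: 14:06

14:06


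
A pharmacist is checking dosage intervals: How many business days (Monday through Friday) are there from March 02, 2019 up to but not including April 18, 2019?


Start: 2019-03-02 (Saturday)
End (exclusive): 2019-04-18 (Thursday)
Total calendar days: 47
Full weeks: 47 // 7 = 6 -> 30 weekdays
Remaining 5 days starting on Saturday:
  Sat(-), Sun(-), Mon(w), Tue(w), Wed(w) -> 3 weekdays
Total business days: 30 + 3 = 33

33


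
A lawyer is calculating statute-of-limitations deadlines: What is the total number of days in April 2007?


Month: April
Year: 2007
April is a 30-day month
Total: 30 days

30


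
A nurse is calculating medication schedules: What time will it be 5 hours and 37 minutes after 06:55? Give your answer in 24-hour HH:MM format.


Start time: 06:55
Adding: 5 hours 37 minutes
Minutes: 55 + 37 = 92
Minute overflow: 92 >= 60, so carry 1 hour, minutes = 32
Hours: 6 + 5 + 1 = 12
Result: 12:32

12:32


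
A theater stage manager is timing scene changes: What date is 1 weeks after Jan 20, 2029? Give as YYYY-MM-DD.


Start: 2029-01-20
Weeks to add: 1
Convert to days: 1 x 7 = 7 days
Add 7 days to 2029-01-20
Result: 2029-01-27

2029-01-27


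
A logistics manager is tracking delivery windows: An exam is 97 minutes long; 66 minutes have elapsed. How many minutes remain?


Total budget: 97 minutes
Time used: 66 minutes
Remaining: 97 - 66 = 31 minutes
Percent used: 68.0%
Percent remaining: 32.0%

31


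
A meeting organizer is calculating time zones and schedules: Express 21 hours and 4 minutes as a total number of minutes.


Hours: 21
Extra minutes: 4
Minutes per hour: 60
Hours to minutes: 21 x 60 = 1260
Total: 1260 + 4 = 1264

1264
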